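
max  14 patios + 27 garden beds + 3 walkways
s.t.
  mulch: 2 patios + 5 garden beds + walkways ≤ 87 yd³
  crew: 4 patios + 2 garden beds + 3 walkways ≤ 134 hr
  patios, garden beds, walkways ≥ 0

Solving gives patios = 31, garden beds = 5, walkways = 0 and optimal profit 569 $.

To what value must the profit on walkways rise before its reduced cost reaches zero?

At the optimum: mulch uses 87 of 87 (binding); crew uses 134 of 134 (binding).
Dual feasibility on the basic columns requires 2·y_mulch + 4·y_crew = 14, 5·y_mulch + 2·y_crew = 27.
Solving: y_mulch = 5, y_crew = 1.
walkways enters the basis when its profit ≥ yᵀa₃ = 5·1 + 1·3 = 8.

8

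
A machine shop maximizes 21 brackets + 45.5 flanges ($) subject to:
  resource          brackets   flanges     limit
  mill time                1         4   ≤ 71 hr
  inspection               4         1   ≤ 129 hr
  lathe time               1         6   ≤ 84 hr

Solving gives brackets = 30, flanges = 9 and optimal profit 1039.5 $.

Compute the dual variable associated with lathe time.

Check each constraint at x*: mill time 66/71 (slack 5); inspection 129/129 (tight); lathe time 84/84 (tight).
By complementary slackness, y = 0 for the non-binding constraint.
From A_Bᵀ y = c: 4·y_inspection + 1·y_lathe time = 21; 1·y_inspection + 6·y_lathe time = 45.5.
Solving: y_inspection = 3.5, y_lathe time = 7.
Shadow price of lathe time = 7.

7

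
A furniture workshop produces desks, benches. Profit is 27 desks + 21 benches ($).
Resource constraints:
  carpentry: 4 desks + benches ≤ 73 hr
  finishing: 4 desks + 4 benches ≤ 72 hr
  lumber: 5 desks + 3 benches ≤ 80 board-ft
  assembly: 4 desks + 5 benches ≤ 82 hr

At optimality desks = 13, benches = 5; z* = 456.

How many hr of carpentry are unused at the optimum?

carpentry used = 4·13 + 1·5 = 57; slack = 73 − 57 = 16.

16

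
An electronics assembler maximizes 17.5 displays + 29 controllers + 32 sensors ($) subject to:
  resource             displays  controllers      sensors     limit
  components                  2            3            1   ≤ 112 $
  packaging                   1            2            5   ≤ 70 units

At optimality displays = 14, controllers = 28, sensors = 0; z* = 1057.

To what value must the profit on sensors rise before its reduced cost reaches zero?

33.5

At the optimum: components uses 112 of 112 (binding); packaging uses 70 of 70 (binding).
The binding rows give the dual system: 2·y_components + 1·y_packaging = 17.5 and 3·y_components + 2·y_packaging = 29.
Solving: y_components = 6, y_packaging = 5.5.
sensors enters the basis when its profit ≥ yᵀa₃ = 6·1 + 5.5·5 = 33.5.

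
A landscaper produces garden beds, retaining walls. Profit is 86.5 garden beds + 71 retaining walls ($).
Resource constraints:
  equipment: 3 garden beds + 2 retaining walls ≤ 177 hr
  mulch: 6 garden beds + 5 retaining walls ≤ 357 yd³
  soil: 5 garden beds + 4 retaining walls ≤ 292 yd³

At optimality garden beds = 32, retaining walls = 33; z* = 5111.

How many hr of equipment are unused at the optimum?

equipment used = 3·32 + 2·33 = 162; slack = 177 − 162 = 15.

15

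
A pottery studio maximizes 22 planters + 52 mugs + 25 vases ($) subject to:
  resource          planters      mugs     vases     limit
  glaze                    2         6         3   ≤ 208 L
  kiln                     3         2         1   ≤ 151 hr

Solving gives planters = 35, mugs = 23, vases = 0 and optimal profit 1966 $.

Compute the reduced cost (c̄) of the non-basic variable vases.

-1

Check each constraint at x*: glaze 208/208 (tight); kiln 151/151 (tight).
Dual feasibility on the basic columns requires 2·y_glaze + 3·y_kiln = 22, 6·y_glaze + 2·y_kiln = 52.
This yields shadow prices y_glaze = 8, y_kiln = 2.
Reduced cost of vases: c₃ − yᵀa₃ = 25 − (8·3 + 2·1) = 25 − 26 = -1.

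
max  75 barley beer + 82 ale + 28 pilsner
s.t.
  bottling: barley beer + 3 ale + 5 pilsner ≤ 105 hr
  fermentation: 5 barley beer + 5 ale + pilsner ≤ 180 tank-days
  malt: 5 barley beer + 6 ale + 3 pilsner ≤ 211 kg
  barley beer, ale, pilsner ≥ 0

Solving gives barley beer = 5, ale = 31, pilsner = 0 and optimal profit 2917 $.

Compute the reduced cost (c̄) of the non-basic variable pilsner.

-1

Check each constraint at x*: bottling 98/105 (slack 7); fermentation 180/180 (tight); malt 211/211 (tight).
Slack constraints have shadow price 0 (complementary slackness).
From A_Bᵀ y = c: 5·y_fermentation + 5·y_malt = 75; 5·y_fermentation + 6·y_malt = 82.
Solving: y_fermentation = 8, y_malt = 7.
Reduced cost of pilsner: c₃ − yᵀa₃ = 28 − (8·1 + 7·3) = 28 − 29 = -1.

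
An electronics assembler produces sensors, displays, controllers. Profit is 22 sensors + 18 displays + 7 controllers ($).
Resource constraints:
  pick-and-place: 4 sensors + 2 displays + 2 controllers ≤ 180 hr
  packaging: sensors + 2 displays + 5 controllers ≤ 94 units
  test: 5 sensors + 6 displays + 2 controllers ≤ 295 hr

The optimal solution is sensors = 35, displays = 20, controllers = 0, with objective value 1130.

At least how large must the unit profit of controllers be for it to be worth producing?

10

Check each constraint at x*: pick-and-place 180/180 (tight); packaging 75/94 (slack 19); test 295/295 (tight).
Since packaging is not tight, its dual is 0.
From A_Bᵀ y = c: 4·y_pick-and-place + 5·y_test = 22; 2·y_pick-and-place + 6·y_test = 18.
This yields shadow prices y_pick-and-place = 3, y_test = 2.
controllers enters the basis when its profit ≥ yᵀa₃ = 3·2 + 2·2 = 10.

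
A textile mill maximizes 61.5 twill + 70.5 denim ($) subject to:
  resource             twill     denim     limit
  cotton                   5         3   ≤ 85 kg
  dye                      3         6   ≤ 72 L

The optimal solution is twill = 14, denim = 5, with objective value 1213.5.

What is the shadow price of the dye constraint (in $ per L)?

At the optimum: cotton uses 85 of 85 (binding); dye uses 72 of 72 (binding).
From A_Bᵀ y = c: 5·y_cotton + 3·y_dye = 61.5; 3·y_cotton + 6·y_dye = 70.5.
This yields shadow prices y_cotton = 7.5, y_dye = 8.
Shadow price of dye = 8.

8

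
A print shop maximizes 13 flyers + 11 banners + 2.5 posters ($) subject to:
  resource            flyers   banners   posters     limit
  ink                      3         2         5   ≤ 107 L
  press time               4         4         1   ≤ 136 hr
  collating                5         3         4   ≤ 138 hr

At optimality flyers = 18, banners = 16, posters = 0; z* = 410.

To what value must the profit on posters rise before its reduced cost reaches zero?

Binding: press time and collating. Non-binding: ink (21 unused).
By complementary slackness, y = 0 for the non-binding constraint.
From A_Bᵀ y = c: 4·y_press time + 5·y_collating = 13; 4·y_press time + 3·y_collating = 11.
This yields shadow prices y_press time = 2, y_collating = 1.
posters enters the basis when its profit ≥ yᵀa₃ = 2·1 + 1·4 = 6.

6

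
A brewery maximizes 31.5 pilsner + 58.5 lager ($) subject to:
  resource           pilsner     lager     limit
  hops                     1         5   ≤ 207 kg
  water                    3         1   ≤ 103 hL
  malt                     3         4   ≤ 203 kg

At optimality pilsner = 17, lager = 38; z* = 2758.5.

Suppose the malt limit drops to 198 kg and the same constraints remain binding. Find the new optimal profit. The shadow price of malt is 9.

Δb = -5, so new z* = 2758.5 + (9)·(-5) = 2758.5 − 45 = 2713.5.

2713.5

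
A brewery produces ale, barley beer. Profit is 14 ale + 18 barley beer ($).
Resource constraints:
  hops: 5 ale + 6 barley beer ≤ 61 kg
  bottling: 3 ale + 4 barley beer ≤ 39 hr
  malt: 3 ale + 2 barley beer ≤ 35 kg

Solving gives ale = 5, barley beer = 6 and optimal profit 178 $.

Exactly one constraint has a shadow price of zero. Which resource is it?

hops: 61/61 (binding)
bottling: 39/39 (binding)
malt: 27/35 (slack 8)
By complementary slackness, a constraint with positive slack has shadow price 0 → malt.

malt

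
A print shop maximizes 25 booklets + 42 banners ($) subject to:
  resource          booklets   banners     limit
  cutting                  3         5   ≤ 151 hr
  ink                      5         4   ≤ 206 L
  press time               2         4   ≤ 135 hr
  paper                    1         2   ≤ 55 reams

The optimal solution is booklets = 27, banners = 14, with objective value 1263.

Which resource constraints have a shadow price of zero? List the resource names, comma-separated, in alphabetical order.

cutting: 151/151 (binding)
ink: 191/206 (slack 15)
press time: 110/135 (slack 25)
paper: 55/55 (binding)
By complementary slackness, a constraint with positive slack has shadow price 0 → ink, press time.

ink, press time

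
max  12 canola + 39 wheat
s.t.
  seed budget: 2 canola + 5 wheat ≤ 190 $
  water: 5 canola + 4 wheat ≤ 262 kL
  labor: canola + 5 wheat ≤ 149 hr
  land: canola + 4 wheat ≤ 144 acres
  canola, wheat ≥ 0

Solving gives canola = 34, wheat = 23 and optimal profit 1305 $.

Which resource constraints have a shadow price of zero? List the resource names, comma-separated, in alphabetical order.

seed budget: 183/190 (slack 7)
water: 262/262 (binding)
labor: 149/149 (binding)
land: 126/144 (slack 18)
By complementary slackness, a constraint with positive slack has shadow price 0 → land, seed budget.

land, seed budget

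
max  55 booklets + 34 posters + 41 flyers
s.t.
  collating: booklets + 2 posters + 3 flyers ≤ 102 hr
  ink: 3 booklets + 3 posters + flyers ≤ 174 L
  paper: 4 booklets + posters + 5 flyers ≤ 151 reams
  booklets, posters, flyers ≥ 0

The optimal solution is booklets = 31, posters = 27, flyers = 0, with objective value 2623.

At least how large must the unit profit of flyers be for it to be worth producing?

Check each constraint at x*: collating 85/102 (slack 17); ink 174/174 (tight); paper 151/151 (tight).
Since collating is not tight, its dual is 0.
The binding rows give the dual system: 3·y_ink + 4·y_paper = 55 and 3·y_ink + 1·y_paper = 34.
Solving: y_ink = 9, y_paper = 7.
flyers enters the basis when its profit ≥ yᵀa₃ = 9·1 + 7·5 = 44.

44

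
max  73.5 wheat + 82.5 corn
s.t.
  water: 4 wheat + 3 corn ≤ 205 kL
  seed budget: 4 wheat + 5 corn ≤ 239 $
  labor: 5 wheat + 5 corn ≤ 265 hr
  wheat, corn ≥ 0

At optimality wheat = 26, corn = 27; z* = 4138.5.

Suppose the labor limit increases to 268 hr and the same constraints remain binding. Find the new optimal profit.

At the optimum: water uses 185 of 205 (slack = 20); seed budget uses 239 of 239 (binding); labor uses 265 of 265 (binding).
Since water is not tight, its dual is 0.
From A_Bᵀ y = c: 4·y_seed budget + 5·y_labor = 73.5; 5·y_seed budget + 5·y_labor = 82.5.
Solving: y_seed budget = 9, y_labor = 7.5.
Δz = y_labor·Δb = 7.5 × (3) = 22.5, so new z* = 4138.5 + 22.5 = 4161.

4161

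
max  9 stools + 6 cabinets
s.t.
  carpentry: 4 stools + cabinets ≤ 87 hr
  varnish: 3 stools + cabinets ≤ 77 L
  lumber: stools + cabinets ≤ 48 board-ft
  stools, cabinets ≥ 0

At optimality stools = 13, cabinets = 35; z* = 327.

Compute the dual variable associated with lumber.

At the optimum: carpentry uses 87 of 87 (binding); varnish uses 74 of 77 (slack = 3); lumber uses 48 of 48 (binding).
By complementary slackness, y = 0 for the non-binding constraint.
From A_Bᵀ y = c: 4·y_carpentry + 1·y_lumber = 9; 1·y_carpentry + 1·y_lumber = 6.
Solving: y_carpentry = 1, y_lumber = 5.
Shadow price of lumber = 5.

5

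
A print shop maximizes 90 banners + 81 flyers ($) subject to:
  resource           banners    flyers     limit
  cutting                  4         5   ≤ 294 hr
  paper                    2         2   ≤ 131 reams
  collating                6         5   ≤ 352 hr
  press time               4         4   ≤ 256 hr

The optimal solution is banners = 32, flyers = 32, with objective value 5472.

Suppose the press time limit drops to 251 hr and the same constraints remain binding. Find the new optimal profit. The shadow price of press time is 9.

5427

Δb = -5, so new z* = 5472 + (9)·(-5) = 5472 − 45 = 5427.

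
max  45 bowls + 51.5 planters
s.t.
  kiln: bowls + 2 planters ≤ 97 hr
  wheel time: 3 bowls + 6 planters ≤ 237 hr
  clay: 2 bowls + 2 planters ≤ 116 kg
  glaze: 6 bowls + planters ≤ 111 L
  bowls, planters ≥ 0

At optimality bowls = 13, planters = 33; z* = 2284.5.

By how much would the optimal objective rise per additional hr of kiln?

Binding: wheel time and glaze. Non-binding: kiln (18 unused), clay (24 unused).
Slack constraints have shadow price 0 (complementary slackness).
Dual feasibility on the basic columns requires 3·y_wheel time + 6·y_glaze = 45, 6·y_wheel time + 1·y_glaze = 51.5.
This yields shadow prices y_wheel time = 8, y_glaze = 3.5.
Shadow price of kiln = 0.

0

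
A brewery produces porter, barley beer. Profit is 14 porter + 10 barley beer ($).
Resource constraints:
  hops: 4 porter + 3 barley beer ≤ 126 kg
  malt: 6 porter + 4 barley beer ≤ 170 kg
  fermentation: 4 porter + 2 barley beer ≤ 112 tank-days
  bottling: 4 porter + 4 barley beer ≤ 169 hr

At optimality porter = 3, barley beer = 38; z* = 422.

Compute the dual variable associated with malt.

1

Check each constraint at x*: hops 126/126 (tight); malt 170/170 (tight); fermentation 88/112 (slack 24); bottling 164/169 (slack 5).
Slack constraints have shadow price 0 (complementary slackness).
From A_Bᵀ y = c: 4·y_hops + 6·y_malt = 14; 3·y_hops + 4·y_malt = 10.
This yields shadow prices y_hops = 2, y_malt = 1.
Shadow price of malt = 1.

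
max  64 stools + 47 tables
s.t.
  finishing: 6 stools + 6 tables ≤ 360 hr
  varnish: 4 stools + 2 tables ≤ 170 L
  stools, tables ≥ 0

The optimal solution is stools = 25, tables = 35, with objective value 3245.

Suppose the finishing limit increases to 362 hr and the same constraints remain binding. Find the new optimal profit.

3255

Check each constraint at x*: finishing 360/360 (tight); varnish 170/170 (tight).
The binding rows give the dual system: 6·y_finishing + 4·y_varnish = 64 and 6·y_finishing + 2·y_varnish = 47.
→ y_finishing = 5 and y_varnish = 8.5.
Δz = y_finishing·Δb = 5 × (2) = 10, so new z* = 3245 + 10 = 3255.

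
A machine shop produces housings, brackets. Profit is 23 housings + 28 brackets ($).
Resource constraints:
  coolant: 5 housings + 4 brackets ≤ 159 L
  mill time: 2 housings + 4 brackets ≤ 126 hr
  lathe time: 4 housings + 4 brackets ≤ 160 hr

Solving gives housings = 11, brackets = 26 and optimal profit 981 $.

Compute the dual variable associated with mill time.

4

Binding: coolant and mill time. Non-binding: lathe time (12 unused).
Since lathe time is not tight, its dual is 0.
From A_Bᵀ y = c: 5·y_coolant + 2·y_mill time = 23; 4·y_coolant + 4·y_mill time = 28.
→ y_coolant = 3 and y_mill time = 4.
Shadow price of mill time = 4.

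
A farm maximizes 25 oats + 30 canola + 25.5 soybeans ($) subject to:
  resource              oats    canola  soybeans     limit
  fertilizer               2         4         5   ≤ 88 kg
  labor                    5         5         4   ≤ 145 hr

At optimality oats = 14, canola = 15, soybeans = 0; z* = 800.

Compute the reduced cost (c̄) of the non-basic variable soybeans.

Check each constraint at x*: fertilizer 88/88 (tight); labor 145/145 (tight).
The binding rows give the dual system: 2·y_fertilizer + 5·y_labor = 25 and 4·y_fertilizer + 5·y_labor = 30.
→ y_fertilizer = 2.5 and y_labor = 4.
Reduced cost of soybeans: c₃ − yᵀa₃ = 25.5 − (2.5·5 + 4·4) = 25.5 − 28.5 = -3.

-3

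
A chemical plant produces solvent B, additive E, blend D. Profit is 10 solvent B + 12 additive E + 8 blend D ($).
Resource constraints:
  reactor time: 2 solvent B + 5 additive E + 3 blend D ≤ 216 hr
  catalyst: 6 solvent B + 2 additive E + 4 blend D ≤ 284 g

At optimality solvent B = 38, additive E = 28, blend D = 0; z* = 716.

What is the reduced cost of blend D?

-2

Check each constraint at x*: reactor time 216/216 (tight); catalyst 284/284 (tight).
Dual feasibility on the basic columns requires 2·y_reactor time + 6·y_catalyst = 10, 5·y_reactor time + 2·y_catalyst = 12.
→ y_reactor time = 2 and y_catalyst = 1.
Reduced cost of blend D: c₃ − yᵀa₃ = 8 − (2·3 + 1·4) = 8 − 10 = -2.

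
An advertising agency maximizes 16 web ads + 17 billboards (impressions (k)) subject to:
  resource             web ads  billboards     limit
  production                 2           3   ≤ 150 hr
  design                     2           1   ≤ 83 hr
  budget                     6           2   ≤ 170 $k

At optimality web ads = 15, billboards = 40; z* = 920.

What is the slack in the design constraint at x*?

13

design used = 2·15 + 1·40 = 70; slack = 83 − 70 = 13.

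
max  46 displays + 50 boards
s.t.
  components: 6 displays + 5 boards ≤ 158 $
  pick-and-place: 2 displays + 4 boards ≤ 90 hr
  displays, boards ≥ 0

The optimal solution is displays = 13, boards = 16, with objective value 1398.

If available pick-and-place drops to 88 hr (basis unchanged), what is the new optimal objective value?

1388

Both components and pick-and-place are binding at x*.
Dual feasibility on the basic columns requires 6·y_components + 2·y_pick-and-place = 46, 5·y_components + 4·y_pick-and-place = 50.
Solving: y_components = 6, y_pick-and-place = 5.
Δz = y_pick-and-place·Δb = 5 × (-2) = -10, so new z* = 1398 − 10 = 1388.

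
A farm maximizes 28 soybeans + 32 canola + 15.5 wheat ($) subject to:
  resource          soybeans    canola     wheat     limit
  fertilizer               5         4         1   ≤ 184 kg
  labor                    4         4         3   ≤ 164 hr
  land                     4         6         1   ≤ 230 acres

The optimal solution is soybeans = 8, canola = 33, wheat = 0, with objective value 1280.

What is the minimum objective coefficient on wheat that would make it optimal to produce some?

17

At the optimum: fertilizer uses 172 of 184 (slack = 12); labor uses 164 of 164 (binding); land uses 230 of 230 (binding).
Since fertilizer is not tight, its dual is 0.
The binding rows give the dual system: 4·y_labor + 4·y_land = 28 and 4·y_labor + 6·y_land = 32.
This yields shadow prices y_labor = 5, y_land = 2.
wheat enters the basis when its profit ≥ yᵀa₃ = 5·3 + 2·1 = 17.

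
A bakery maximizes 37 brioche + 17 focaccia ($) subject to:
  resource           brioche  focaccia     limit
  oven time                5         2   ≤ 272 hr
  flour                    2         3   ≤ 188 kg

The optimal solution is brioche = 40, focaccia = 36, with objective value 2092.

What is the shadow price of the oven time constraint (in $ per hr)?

At the optimum: oven time uses 272 of 272 (binding); flour uses 188 of 188 (binding).
The binding rows give the dual system: 5·y_oven time + 2·y_flour = 37 and 2·y_oven time + 3·y_flour = 17.
Solving: y_oven time = 7, y_flour = 1.
Shadow price of oven time = 7.

7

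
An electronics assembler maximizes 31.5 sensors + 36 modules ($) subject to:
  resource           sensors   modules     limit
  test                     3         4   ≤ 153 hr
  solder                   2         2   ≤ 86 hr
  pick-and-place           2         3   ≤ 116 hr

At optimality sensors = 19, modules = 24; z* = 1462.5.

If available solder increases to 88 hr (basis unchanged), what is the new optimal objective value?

1480.5

Binding: test and solder. Non-binding: pick-and-place (6 unused).
By complementary slackness, y = 0 for the non-binding constraint.
Dual feasibility on the basic columns requires 3·y_test + 2·y_solder = 31.5, 4·y_test + 2·y_solder = 36.
Solving: y_test = 4.5, y_solder = 9.
Δz = y_solder·Δb = 9 × (2) = 18, so new z* = 1462.5 + 18 = 1480.5.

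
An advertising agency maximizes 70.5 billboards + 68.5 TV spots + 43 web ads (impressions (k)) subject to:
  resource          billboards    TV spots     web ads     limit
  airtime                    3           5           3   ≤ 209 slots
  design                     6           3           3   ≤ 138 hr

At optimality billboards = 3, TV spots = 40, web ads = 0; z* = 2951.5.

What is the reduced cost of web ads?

-6.5

Both airtime and design are binding at x*.
The binding rows give the dual system: 3·y_airtime + 6·y_design = 70.5 and 5·y_airtime + 3·y_design = 68.5.
Solving: y_airtime = 9.5, y_design = 7.
Reduced cost of web ads: c₃ − yᵀa₃ = 43 − (9.5·3 + 7·3) = 43 − 49.5 = -6.5.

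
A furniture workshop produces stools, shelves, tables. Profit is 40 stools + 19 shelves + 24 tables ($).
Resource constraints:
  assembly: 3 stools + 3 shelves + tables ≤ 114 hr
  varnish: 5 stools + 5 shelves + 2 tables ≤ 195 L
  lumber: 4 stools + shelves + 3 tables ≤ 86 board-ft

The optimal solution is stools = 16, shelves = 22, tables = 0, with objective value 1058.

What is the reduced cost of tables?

Binding: assembly and lumber. Non-binding: varnish (5 unused).
By complementary slackness, y = 0 for the non-binding constraint.
From A_Bᵀ y = c: 3·y_assembly + 4·y_lumber = 40; 3·y_assembly + 1·y_lumber = 19.
This yields shadow prices y_assembly = 4, y_lumber = 7.
Reduced cost of tables: c₃ − yᵀa₃ = 24 − (4·1 + 7·3) = 24 − 25 = -1.

-1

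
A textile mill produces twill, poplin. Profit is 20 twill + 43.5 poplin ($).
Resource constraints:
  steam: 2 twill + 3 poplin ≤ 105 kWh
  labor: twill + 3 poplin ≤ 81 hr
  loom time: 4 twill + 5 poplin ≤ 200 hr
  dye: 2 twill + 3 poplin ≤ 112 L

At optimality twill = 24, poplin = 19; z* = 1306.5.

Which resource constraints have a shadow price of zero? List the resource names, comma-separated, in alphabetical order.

dye, loom time

steam: 105/105 (binding)
labor: 81/81 (binding)
loom time: 191/200 (slack 9)
dye: 105/112 (slack 7)
By complementary slackness, a constraint with positive slack has shadow price 0 → dye, loom time.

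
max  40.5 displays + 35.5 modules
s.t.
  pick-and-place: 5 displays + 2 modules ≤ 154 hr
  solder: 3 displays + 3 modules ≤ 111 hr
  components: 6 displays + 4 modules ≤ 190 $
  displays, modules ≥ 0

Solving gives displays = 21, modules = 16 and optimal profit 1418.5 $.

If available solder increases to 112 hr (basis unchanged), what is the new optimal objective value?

1427

At the optimum: pick-and-place uses 137 of 154 (slack = 17); solder uses 111 of 111 (binding); components uses 190 of 190 (binding).
By complementary slackness, y = 0 for the non-binding constraint.
The binding rows give the dual system: 3·y_solder + 6·y_components = 40.5 and 3·y_solder + 4·y_components = 35.5.
→ y_solder = 8.5 and y_components = 2.5.
Δz = y_solder·Δb = 8.5 × (1) = 8.5, so new z* = 1418.5 + 8.5 = 1427.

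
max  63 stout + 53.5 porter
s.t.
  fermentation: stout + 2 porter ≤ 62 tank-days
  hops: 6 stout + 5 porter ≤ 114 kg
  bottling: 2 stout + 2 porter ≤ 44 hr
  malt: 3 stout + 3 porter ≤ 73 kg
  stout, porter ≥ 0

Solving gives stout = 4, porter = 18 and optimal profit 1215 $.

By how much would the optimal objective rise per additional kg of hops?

Check each constraint at x*: fermentation 40/62 (slack 22); hops 114/114 (tight); bottling 44/44 (tight); malt 66/73 (slack 7).
Slack constraints have shadow price 0 (complementary slackness).
The binding rows give the dual system: 6·y_hops + 2·y_bottling = 63 and 5·y_hops + 2·y_bottling = 53.5.
Solving: y_hops = 9.5, y_bottling = 3.
Shadow price of hops = 9.5.

9.5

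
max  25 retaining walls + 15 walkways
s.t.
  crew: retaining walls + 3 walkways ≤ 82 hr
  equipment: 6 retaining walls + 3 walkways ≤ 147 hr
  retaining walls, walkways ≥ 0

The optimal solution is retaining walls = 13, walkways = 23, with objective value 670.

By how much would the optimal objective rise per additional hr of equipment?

4

Both crew and equipment are binding at x*.
From A_Bᵀ y = c: 1·y_crew + 6·y_equipment = 25; 3·y_crew + 3·y_equipment = 15.
This yields shadow prices y_crew = 1, y_equipment = 4.
Shadow price of equipment = 4.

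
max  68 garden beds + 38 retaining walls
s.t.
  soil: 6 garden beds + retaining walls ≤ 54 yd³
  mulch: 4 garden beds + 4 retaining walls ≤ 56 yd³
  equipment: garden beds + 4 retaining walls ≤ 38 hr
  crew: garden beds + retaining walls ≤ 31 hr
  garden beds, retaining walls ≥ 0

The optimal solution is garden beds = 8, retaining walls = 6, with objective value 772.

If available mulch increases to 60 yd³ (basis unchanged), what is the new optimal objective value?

804

Check each constraint at x*: soil 54/54 (tight); mulch 56/56 (tight); equipment 32/38 (slack 6); crew 14/31 (slack 17).
Since equipment, crew are not tight, their duals are 0.
The binding rows give the dual system: 6·y_soil + 4·y_mulch = 68 and 1·y_soil + 4·y_mulch = 38.
Solving: y_soil = 6, y_mulch = 8.
Δz = y_mulch·Δb = 8 × (4) = 32, so new z* = 772 + 32 = 804.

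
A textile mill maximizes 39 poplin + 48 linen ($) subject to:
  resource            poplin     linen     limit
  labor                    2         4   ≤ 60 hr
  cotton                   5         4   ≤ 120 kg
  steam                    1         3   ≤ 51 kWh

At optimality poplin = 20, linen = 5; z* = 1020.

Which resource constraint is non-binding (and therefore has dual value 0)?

labor: 60/60 (binding)
cotton: 120/120 (binding)
steam: 35/51 (slack 16)
By complementary slackness, a constraint with positive slack has shadow price 0 → steam.

steam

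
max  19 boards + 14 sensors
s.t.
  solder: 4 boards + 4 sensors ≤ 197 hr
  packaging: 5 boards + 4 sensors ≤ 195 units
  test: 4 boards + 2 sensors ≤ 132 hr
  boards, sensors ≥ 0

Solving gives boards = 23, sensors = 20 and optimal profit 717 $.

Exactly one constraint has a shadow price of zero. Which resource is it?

solder: 172/197 (slack 25)
packaging: 195/195 (binding)
test: 132/132 (binding)
By complementary slackness, a constraint with positive slack has shadow price 0 → solder.

solder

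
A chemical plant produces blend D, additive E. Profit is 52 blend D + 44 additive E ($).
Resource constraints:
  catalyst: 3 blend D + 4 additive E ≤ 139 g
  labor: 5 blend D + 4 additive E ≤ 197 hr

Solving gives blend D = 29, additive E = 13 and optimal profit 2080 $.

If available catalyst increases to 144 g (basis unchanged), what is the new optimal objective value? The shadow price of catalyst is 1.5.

Δb = 5, so new z* = 2080 + (1.5)·(5) = 2080 + 7.5 = 2087.5.

2087.5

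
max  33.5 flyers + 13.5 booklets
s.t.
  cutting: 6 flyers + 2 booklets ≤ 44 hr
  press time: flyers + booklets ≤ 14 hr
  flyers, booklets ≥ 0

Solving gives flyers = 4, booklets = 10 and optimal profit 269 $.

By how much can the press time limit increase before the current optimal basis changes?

8

Binding constraints: cutting, press time. The basis is B = [[6,2],[1,1]] with det 4.
Per unit increase in press time, x* moves by d = (-0.5, 1.5).
The basis stays optimal until flyers reaches 0; allowable increase = 8 hr.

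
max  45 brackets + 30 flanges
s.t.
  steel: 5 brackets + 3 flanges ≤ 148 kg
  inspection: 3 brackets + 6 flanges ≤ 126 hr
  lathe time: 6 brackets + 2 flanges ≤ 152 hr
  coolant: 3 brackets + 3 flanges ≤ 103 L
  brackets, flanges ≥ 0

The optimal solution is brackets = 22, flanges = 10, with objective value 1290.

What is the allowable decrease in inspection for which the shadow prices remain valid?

Binding constraints: inspection, lathe time. The basis is B = [[3,6],[6,2]] with det -30.
Per unit decrease in inspection, x* moves by d = (0.0667, -0.2).
The basis stays optimal until flanges reaches 0; allowable decrease = 50 hr.

50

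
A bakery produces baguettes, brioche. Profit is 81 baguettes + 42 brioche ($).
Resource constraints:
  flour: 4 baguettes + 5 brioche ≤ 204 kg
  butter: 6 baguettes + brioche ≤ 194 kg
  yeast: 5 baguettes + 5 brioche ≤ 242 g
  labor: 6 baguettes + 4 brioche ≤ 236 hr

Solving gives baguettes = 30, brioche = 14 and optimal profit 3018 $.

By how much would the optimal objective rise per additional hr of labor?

At the optimum: flour uses 190 of 204 (slack = 14); butter uses 194 of 194 (binding); yeast uses 220 of 242 (slack = 22); labor uses 236 of 236 (binding).
Since flour, yeast are not tight, their duals are 0.
Dual feasibility on the basic columns requires 6·y_butter + 6·y_labor = 81, 1·y_butter + 4·y_labor = 42.
This yields shadow prices y_butter = 4, y_labor = 9.5.
Shadow price of labor = 9.5.

9.5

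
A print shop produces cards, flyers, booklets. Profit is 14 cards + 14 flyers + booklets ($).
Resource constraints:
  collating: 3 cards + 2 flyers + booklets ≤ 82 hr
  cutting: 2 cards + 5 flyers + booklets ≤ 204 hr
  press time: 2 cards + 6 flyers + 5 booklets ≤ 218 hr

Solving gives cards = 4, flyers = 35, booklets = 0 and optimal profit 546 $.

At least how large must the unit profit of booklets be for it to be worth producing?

Check each constraint at x*: collating 82/82 (tight); cutting 183/204 (slack 21); press time 218/218 (tight).
By complementary slackness, y = 0 for the non-binding constraint.
From A_Bᵀ y = c: 3·y_collating + 2·y_press time = 14; 2·y_collating + 6·y_press time = 14.
This yields shadow prices y_collating = 4, y_press time = 1.
booklets enters the basis when its profit ≥ yᵀa₃ = 4·1 + 1·5 = 9.

9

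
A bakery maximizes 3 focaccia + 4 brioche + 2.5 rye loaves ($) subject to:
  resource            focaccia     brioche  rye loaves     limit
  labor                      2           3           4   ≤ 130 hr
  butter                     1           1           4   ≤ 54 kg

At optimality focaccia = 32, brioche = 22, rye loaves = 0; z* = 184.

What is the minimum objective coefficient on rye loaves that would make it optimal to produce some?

8

Check each constraint at x*: labor 130/130 (tight); butter 54/54 (tight).
Dual feasibility on the basic columns requires 2·y_labor + 1·y_butter = 3, 3·y_labor + 1·y_butter = 4.
Solving: y_labor = 1, y_butter = 1.
rye loaves enters the basis when its profit ≥ yᵀa₃ = 1·4 + 1·4 = 8.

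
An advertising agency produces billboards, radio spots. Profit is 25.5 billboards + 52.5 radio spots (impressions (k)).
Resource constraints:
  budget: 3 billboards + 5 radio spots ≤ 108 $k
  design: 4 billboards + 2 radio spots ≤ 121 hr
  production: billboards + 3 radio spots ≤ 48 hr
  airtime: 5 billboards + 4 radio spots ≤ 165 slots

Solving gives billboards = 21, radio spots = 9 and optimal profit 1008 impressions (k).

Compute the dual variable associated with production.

Binding: budget and production. Non-binding: design (19 unused), airtime (24 unused).
Slack constraints have shadow price 0 (complementary slackness).
The binding rows give the dual system: 3·y_budget + 1·y_production = 25.5 and 5·y_budget + 3·y_production = 52.5.
→ y_budget = 6 and y_production = 7.5.
Shadow price of production = 7.5.

7.5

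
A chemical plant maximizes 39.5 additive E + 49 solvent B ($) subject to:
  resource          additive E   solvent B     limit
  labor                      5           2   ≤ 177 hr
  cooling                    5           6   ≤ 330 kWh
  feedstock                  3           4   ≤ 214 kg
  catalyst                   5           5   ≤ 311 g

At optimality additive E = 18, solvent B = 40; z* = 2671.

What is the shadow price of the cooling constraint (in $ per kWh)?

At the optimum: labor uses 170 of 177 (slack = 7); cooling uses 330 of 330 (binding); feedstock uses 214 of 214 (binding); catalyst uses 290 of 311 (slack = 21).
By complementary slackness, y = 0 for the non-binding constraints.
Dual feasibility on the basic columns requires 5·y_cooling + 3·y_feedstock = 39.5, 6·y_cooling + 4·y_feedstock = 49.
This yields shadow prices y_cooling = 5.5, y_feedstock = 4.
Shadow price of cooling = 5.5.

5.5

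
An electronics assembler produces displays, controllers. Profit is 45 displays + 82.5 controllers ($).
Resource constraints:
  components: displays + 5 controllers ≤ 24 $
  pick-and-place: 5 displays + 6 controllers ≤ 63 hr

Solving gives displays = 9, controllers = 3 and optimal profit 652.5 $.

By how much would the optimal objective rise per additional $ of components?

7.5

Both components and pick-and-place are binding at x*.
Dual feasibility on the basic columns requires 1·y_components + 5·y_pick-and-place = 45, 5·y_components + 6·y_pick-and-place = 82.5.
→ y_components = 7.5 and y_pick-and-place = 7.5.
Shadow price of components = 7.5.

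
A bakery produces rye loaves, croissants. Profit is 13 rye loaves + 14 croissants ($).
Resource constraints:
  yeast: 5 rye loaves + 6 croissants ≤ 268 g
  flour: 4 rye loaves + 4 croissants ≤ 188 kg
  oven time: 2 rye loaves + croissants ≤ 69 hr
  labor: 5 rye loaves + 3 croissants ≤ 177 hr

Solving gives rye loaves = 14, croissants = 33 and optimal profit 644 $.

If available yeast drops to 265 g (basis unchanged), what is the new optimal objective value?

641

At the optimum: yeast uses 268 of 268 (binding); flour uses 188 of 188 (binding); oven time uses 61 of 69 (slack = 8); labor uses 169 of 177 (slack = 8).
Since oven time, labor are not tight, their duals are 0.
The binding rows give the dual system: 5·y_yeast + 4·y_flour = 13 and 6·y_yeast + 4·y_flour = 14.
This yields shadow prices y_yeast = 1, y_flour = 2.
Δz = y_yeast·Δb = 1 × (-3) = -3, so new z* = 644 − 3 = 641.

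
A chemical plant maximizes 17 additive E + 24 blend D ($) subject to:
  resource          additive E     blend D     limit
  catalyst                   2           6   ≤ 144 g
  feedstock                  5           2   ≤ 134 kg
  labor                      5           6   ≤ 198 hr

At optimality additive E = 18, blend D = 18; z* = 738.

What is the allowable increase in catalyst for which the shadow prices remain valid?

Binding constraints: catalyst, labor. The basis is B = [[2,6],[5,6]] with det -18.
Per unit increase in catalyst, x* moves by d = (-0.3333, 0.2778).
The basis stays optimal until additive E reaches 0; allowable increase = 54 g.

54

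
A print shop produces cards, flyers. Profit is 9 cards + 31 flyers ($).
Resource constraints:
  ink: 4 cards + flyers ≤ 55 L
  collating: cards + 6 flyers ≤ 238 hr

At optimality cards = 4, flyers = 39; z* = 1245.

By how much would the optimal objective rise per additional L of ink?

1

Both ink and collating are binding at x*.
The binding rows give the dual system: 4·y_ink + 1·y_collating = 9 and 1·y_ink + 6·y_collating = 31.
This yields shadow prices y_ink = 1, y_collating = 5.
Shadow price of ink = 1.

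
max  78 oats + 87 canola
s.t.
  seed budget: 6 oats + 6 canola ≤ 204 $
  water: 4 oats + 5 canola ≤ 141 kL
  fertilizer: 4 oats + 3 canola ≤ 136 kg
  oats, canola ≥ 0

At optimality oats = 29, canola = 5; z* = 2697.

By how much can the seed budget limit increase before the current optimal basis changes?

3.75

Binding constraints: seed budget, water. The basis is B = [[6,6],[4,5]] with det 6.
Per unit increase in seed budget, x* moves by d = (0.8333, -0.6667).
The basis stays optimal until fertilizer becomes binding; allowable increase = 3.75 $.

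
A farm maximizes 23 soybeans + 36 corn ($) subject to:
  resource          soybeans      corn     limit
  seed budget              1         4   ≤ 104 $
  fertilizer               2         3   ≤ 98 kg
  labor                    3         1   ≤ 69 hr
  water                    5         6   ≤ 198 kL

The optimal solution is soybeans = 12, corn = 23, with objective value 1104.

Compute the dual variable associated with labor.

At the optimum: seed budget uses 104 of 104 (binding); fertilizer uses 93 of 98 (slack = 5); labor uses 59 of 69 (slack = 10); water uses 198 of 198 (binding).
By complementary slackness, y = 0 for the non-binding constraints.
From A_Bᵀ y = c: 1·y_seed budget + 5·y_water = 23; 4·y_seed budget + 6·y_water = 36.
→ y_seed budget = 3 and y_water = 4.
Shadow price of labor = 0.

0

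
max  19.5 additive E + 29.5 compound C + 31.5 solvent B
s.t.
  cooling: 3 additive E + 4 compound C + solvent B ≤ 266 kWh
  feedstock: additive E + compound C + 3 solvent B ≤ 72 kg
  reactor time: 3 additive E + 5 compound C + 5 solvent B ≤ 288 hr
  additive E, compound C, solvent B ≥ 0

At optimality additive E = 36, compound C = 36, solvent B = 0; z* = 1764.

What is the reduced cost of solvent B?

-7

At the optimum: cooling uses 252 of 266 (slack = 14); feedstock uses 72 of 72 (binding); reactor time uses 288 of 288 (binding).
Slack constraints have shadow price 0 (complementary slackness).
Dual feasibility on the basic columns requires 1·y_feedstock + 3·y_reactor time = 19.5, 1·y_feedstock + 5·y_reactor time = 29.5.
This yields shadow prices y_feedstock = 4.5, y_reactor time = 5.
Reduced cost of solvent B: c₃ − yᵀa₃ = 31.5 − (4.5·3 + 5·5) = 31.5 − 38.5 = -7.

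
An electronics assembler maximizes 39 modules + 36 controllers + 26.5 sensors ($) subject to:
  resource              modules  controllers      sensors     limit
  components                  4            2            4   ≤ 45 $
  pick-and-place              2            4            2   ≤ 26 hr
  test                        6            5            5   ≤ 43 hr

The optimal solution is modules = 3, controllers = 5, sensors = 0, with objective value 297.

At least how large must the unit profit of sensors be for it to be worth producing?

At the optimum: components uses 22 of 45 (slack = 23); pick-and-place uses 26 of 26 (binding); test uses 43 of 43 (binding).
Slack constraints have shadow price 0 (complementary slackness).
From A_Bᵀ y = c: 2·y_pick-and-place + 6·y_test = 39; 4·y_pick-and-place + 5·y_test = 36.
Solving: y_pick-and-place = 1.5, y_test = 6.
sensors enters the basis when its profit ≥ yᵀa₃ = 1.5·2 + 6·5 = 33.

33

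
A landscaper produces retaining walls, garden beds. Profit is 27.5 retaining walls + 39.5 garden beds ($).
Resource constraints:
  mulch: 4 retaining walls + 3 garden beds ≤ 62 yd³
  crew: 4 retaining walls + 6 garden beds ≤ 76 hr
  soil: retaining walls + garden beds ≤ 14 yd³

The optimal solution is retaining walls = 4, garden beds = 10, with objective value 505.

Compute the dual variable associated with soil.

At the optimum: mulch uses 46 of 62 (slack = 16); crew uses 76 of 76 (binding); soil uses 14 of 14 (binding).
By complementary slackness, y = 0 for the non-binding constraint.
Dual feasibility on the basic columns requires 4·y_crew + 1·y_soil = 27.5, 6·y_crew + 1·y_soil = 39.5.
→ y_crew = 6 and y_soil = 3.5.
Shadow price of soil = 3.5.

3.5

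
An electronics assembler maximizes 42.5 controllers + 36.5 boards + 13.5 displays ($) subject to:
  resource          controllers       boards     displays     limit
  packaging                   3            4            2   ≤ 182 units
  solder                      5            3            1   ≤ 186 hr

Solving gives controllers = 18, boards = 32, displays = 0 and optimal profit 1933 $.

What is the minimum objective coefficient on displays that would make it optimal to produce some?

15.5

Both packaging and solder are binding at x*.
From A_Bᵀ y = c: 3·y_packaging + 5·y_solder = 42.5; 4·y_packaging + 3·y_solder = 36.5.
This yields shadow prices y_packaging = 5, y_solder = 5.5.
displays enters the basis when its profit ≥ yᵀa₃ = 5·2 + 5.5·1 = 15.5.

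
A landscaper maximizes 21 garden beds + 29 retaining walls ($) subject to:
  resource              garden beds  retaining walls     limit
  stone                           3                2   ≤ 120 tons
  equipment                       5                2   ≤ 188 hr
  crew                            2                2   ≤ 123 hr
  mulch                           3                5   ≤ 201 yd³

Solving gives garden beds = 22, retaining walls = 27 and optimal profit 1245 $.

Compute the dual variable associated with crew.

0

Check each constraint at x*: stone 120/120 (tight); equipment 164/188 (slack 24); crew 98/123 (slack 25); mulch 201/201 (tight).
Slack constraints have shadow price 0 (complementary slackness).
From A_Bᵀ y = c: 3·y_stone + 3·y_mulch = 21; 2·y_stone + 5·y_mulch = 29.
→ y_stone = 2 and y_mulch = 5.
Shadow price of crew = 0.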